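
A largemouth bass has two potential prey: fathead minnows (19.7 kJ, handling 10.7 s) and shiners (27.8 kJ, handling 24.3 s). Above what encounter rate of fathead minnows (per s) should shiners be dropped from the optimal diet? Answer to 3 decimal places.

At the threshold, the rate on fathead minnows alone equals the profitability of shiners: λ·19.7/(1 + λ·10.7) = 27.8/24.3 = 1.144.
Rearranging, λ(19.7 − 1.144×10.7) = 1.144, so λ = 1.144/7.459 = 0.1534 per s.

0.153 per s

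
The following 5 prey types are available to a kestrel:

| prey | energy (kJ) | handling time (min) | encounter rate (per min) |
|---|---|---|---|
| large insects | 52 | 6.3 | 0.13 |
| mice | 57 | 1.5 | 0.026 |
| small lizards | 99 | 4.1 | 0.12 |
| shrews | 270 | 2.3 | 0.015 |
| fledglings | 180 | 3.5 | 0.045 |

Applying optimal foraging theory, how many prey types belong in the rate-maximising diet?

4

Profitabilities (E/h, kJ/min): shrews 117, fledglings 51.4, mice 38, small lizards 24.1, large insects 8.25. Add prey in this order while the next type's profitability exceeds the intake rate on those already taken.
Rate on top 1: 3.915. fledglings: 51.4 > 3.915 → include.
Rate on top 2: 10.19. mice: 38 > 10.19 → include.
Rate on top 3: 11.07. small lizards: 24.1 > 11.07 → include.
Rate on top 4: 14.81. large insects: 8.25 < 14.81 → exclude; stop.
Optimal diet: shrews, fledglings, mice, small lizards — 4 of 5 types.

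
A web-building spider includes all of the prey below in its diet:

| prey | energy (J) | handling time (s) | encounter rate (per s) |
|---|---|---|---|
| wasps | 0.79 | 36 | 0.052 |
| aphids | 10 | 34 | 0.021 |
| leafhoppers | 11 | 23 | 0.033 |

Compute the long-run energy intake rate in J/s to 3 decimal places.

Energy encountered per unit search time: 0.052×0.79 + 0.021×10 + 0.033×11 = 0.6141 J/s.
Handling time per unit search time: 0.052×36 + 0.021×34 + 0.033×23 = 3.345.
Rate = 0.6141/(1 + 3.345) = 0.1413 J/s.

0.141 J/s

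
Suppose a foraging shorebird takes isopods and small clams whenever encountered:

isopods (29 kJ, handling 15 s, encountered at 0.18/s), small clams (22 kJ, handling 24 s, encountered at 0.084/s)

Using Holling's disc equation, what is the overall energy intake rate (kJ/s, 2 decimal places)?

R = Σλ_iE_i / (1 + Σλ_ih_i)
Numerator: 0.18×29 + 0.084×22 = 7.068
Denominator: 1 + 0.18×15 + 0.084×24 = 5.716
R = 7.068/5.716 = 1.237 kJ/s

1.24 kJ/s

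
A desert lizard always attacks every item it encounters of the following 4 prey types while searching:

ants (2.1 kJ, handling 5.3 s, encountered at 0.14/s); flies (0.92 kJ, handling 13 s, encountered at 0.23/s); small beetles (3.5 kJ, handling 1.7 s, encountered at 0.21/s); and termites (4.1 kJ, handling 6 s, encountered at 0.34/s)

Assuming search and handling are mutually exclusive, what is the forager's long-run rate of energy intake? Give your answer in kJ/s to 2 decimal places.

R = (0.14×2.1 + 0.23×0.92 + 0.21×3.5 + 0.34×4.1) / (1 + 0.14×5.3 + 0.23×13 + 0.21×1.7 + 0.34×6) = 2.635/7.129 = 0.3696 kJ/s.

0.37 kJ/s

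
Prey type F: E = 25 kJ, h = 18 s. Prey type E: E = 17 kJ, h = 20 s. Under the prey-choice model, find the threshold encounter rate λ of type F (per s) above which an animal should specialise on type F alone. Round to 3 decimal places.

0.088 per s

Drop type E once their profitability E₂/h₂ falls below the rate achievable on type F alone: E₂/h₂ = λE₁/(1 + λh₁).
Solve for λ: λE₁h₂ = E₂(1 + λh₁) → λ(E₁h₂ − E₂h₁) = E₂ → λ = E₂/(E₁h₂ − E₂h₁).
λ = 17/(25×20 − 17×18) = 17/194 = 0.08763 per s.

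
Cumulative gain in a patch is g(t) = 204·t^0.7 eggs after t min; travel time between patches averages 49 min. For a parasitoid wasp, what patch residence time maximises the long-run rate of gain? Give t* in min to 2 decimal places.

114.33 min

Maximise g(t)/(T+t): set derivative to zero → g'(t)(T+t) = g(t).
g'(t) = 0.7·204·t^-0.3. Setting 0.7·204·t^-0.3 = 204·t^0.7/(49+t) gives 0.7(49+t) = t, so 0.30·t = 0.7×49.
t* = 0.7×49/0.30 = 114.3 min.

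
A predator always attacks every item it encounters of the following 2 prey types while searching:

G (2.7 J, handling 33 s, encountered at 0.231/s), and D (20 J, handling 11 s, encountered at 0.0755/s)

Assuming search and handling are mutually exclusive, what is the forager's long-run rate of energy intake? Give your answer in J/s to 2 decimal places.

0.23 J/s

R = Σλ_iE_i / (1 + Σλ_ih_i)
Numerator: 0.231×2.7 + 0.0755×20 = 2.134
Denominator: 1 + 0.231×33 + 0.0755×11 = 9.454
R = 2.134/9.454 = 0.2257 J/s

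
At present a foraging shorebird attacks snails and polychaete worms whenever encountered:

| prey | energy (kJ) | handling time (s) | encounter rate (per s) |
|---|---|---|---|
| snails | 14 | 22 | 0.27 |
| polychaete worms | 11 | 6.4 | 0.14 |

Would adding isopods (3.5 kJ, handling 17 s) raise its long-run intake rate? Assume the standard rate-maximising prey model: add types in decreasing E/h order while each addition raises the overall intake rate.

Intake rate on the current diet: R = (0.27×14 + 0.14×11) / (1 + 0.27×22 + 0.14×6.4) = 5.32/7.836 = 0.6789 kJ/s.
isopods: E/h = 3.5/17 = 0.2059 kJ/s.
0.2059 < 0.6789, so adding isopods would lower the average — exclude it.

No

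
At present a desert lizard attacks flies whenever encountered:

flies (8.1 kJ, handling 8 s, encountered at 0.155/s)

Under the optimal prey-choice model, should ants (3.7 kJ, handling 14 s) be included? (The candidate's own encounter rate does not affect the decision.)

Current rate: (0.155×8.1)/(1 + 0.155×8) = 0.5605 kJ/s.
Profitability of ants: 3.7/14 = 0.2643 kJ/s.
0.2643 < 0.5605, so adding ants would lower the average — exclude it.

No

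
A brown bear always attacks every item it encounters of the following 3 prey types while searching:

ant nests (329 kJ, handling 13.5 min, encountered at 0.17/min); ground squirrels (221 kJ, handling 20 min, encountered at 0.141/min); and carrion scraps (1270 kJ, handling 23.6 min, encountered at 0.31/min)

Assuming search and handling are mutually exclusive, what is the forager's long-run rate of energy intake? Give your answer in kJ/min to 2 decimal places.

35.80 kJ/min

R = Σλ_iE_i / (1 + Σλ_ih_i)
Numerator: 0.17×329 + 0.141×221 + 0.31×1270 = 480.8
Denominator: 1 + 0.17×13.5 + 0.141×20 + 0.31×23.6 = 13.43
R = 480.8/13.43 = 35.8 kJ/min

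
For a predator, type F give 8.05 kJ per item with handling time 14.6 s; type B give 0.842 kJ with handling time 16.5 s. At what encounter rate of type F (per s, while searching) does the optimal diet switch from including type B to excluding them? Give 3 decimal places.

0.007 per s

Drop type B once their profitability E₂/h₂ falls below the rate achievable on type F alone: E₂/h₂ = λE₁/(1 + λh₁).
Solve for λ: λE₁h₂ = E₂(1 + λh₁) → λ(E₁h₂ − E₂h₁) = E₂ → λ = E₂/(E₁h₂ − E₂h₁).
λ = 0.842/(8.05×16.5 − 0.842×14.6) = 0.842/120.5 = 0.006986 per s.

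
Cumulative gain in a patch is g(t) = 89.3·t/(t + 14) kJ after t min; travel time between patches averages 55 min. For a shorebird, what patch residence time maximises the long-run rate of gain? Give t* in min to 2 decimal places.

27.75 min

By the marginal value theorem, leave when the instantaneous gain rate g'(t) equals the habitat-wide average g(t)/(T + t).
g'(t) = 89.3·14/(t + 14)². Setting 89.3·14/(t+14)² = 89.3t/[(t+14)(55+t)] gives 14(55+t) = t(t+14), so t² = 14×55 = 770.
t* = √770 = 27.75 min.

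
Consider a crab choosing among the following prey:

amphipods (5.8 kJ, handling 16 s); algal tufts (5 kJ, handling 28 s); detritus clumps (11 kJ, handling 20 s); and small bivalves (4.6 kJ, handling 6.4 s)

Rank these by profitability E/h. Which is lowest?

Profitability E/h (kJ/s): amphipods = 5.8/16 = 0.362, algal tufts = 5/28 = 0.179, detritus clumps = 11/20 = 0.55, small bivalves = 4.6/6.4 = 0.719.
Ranked: small bivalves > detritus clumps > amphipods > algal tufts.

algal tufts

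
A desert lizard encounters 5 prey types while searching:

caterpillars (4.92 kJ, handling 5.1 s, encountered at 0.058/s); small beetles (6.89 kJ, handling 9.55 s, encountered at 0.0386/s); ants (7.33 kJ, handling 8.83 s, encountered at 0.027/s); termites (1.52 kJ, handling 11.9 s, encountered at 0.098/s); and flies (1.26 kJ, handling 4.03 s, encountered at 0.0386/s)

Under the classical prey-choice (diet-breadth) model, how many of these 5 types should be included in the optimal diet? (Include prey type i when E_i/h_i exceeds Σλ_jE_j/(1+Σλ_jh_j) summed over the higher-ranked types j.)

E/h in descending order: caterpillars 0.965, ants 0.83, small beetles 0.721, flies 0.313, termites 0.128 kJ/s. The optimal diet is the largest prefix of this list for which every included type satisfies E_i/h_i > R on the types above it.
Rate on top 1: 0.2202. ants: 0.83 > 0.2202 → include.
Rate on top 2: 0.315. small beetles: 0.721 > 0.315 → include.
Rate on top 3: 0.3937. flies: 0.313 < 0.3937 → exclude; stop.
Optimal diet: caterpillars, ants, small beetles — 3 of 5 types.

3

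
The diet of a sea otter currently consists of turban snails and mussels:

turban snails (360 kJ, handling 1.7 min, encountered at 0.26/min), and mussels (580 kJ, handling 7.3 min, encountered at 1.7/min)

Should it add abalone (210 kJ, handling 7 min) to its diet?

No

Current rate: (0.26×360 + 1.7×580)/(1 + 0.26×1.7 + 1.7×7.3) = 77.94 kJ/min.
abalone: E/h = 210/7 = 30 kJ/min.
Since 30 < R, time spent handling abalone is better spent searching.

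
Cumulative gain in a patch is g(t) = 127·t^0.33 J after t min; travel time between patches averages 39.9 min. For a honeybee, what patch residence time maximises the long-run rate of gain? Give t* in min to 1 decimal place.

By the marginal value theorem, leave when the instantaneous gain rate g'(t) equals the habitat-wide average g(t)/(T + t).
g'(t) = 0.33·127·t^-0.67. Setting 0.33·127·t^-0.67 = 127·t^0.33/(39.9+t) gives 0.33(39.9+t) = t, so 0.67·t = 0.33×39.9.
t* = 0.33×39.9/0.67 = 19.65 min.

19.7 min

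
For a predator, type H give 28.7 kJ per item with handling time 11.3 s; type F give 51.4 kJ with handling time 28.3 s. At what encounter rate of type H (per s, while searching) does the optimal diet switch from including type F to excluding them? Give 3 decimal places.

0.222 per s

Drop type F once their profitability E₂/h₂ falls below the rate achievable on type H alone: E₂/h₂ = λE₁/(1 + λh₁).
Solve for λ: λE₁h₂ = E₂(1 + λh₁) → λ(E₁h₂ − E₂h₁) = E₂ → λ = E₂/(E₁h₂ − E₂h₁).
λ = 51.4/(28.7×28.3 − 51.4×11.3) = 51.4/231.4 = 0.2221 per s.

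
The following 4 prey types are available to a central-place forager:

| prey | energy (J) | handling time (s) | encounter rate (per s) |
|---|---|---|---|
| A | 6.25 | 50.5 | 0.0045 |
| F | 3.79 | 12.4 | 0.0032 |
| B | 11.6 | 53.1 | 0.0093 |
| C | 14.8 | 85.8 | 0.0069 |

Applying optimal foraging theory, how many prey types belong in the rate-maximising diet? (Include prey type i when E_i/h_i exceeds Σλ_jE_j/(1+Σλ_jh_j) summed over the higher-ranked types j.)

4

Profitabilities (E/h, J/s): F 0.306, B 0.218, C 0.172, A 0.124. Add prey in this order while the next type's profitability exceeds the intake rate on those already taken.
Rate on top 1: 0.01167. B: 0.218 > 0.01167 → include.
Rate on top 2: 0.07826. C: 0.172 > 0.07826 → include.
Rate on top 3: 0.1045. A: 0.124 > 0.1045 → include.
Optimal diet: F, B, C, A — 4 of 4 types.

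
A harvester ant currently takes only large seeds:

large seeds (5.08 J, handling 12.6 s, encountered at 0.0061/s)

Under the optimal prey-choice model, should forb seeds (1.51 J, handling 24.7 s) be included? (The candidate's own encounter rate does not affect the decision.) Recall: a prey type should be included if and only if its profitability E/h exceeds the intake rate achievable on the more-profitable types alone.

Intake rate on the current diet: R = (0.0061×5.08) / (1 + 0.0061×12.6) = 0.03099/1.077 = 0.02878 J/s.
forb seeds: E/h = 1.51/24.7 = 0.06113 J/s.
0.06113 > 0.02878, so adding forb seeds raises the average — include it.

Yes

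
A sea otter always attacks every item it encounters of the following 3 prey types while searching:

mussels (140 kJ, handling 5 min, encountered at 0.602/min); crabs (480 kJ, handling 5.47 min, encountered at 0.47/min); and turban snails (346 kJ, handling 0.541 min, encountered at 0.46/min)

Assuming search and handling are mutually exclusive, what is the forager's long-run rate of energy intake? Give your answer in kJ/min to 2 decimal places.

68.68 kJ/min

R = (0.602×140 + 0.47×480 + 0.46×346) / (1 + 0.602×5 + 0.47×5.47 + 0.46×0.541) = 469/6.83 = 68.68 kJ/min.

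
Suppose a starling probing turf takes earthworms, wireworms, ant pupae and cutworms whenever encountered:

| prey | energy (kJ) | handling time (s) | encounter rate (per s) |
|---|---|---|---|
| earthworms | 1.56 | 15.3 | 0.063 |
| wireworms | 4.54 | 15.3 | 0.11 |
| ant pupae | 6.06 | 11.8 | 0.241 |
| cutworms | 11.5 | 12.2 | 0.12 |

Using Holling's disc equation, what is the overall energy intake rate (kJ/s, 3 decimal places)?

R = (0.063×1.56 + 0.11×4.54 + 0.241×6.06 + 0.12×11.5) / (1 + 0.063×15.3 + 0.11×15.3 + 0.241×11.8 + 0.12×12.2) = 3.438/7.955 = 0.4322 kJ/s.

0.432 kJ/s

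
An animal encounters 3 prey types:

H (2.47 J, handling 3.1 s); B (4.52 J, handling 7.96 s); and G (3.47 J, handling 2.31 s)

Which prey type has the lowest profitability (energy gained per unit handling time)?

In descending order of E/h:
G: 3.47/2.31 = 1.5 J/s
H: 2.47/3.1 = 0.797 J/s
B: 4.52/7.96 = 0.568 J/s

B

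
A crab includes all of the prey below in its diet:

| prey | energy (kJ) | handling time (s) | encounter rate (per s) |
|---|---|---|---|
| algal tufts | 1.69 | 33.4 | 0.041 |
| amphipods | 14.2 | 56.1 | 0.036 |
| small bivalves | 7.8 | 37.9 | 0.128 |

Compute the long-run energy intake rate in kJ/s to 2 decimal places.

0.17 kJ/s

R = (0.041×1.69 + 0.036×14.2 + 0.128×7.8) / (1 + 0.041×33.4 + 0.036×56.1 + 0.128×37.9) = 1.579/9.24 = 0.1709 kJ/s.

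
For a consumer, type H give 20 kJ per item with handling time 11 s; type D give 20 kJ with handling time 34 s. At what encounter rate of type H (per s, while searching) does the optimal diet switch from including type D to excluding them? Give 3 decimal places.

At the threshold, the rate on type H alone equals the profitability of type D: λ·20/(1 + λ·11) = 20/34 = 0.5882.
Rearranging, λ(20 − 0.5882×11) = 0.5882, so λ = 0.5882/13.53 = 0.04348 per s.

0.043 per s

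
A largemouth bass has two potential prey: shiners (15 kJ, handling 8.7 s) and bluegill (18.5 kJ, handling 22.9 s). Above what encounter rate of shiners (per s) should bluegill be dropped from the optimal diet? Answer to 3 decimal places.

At the threshold, the rate on shiners alone equals the profitability of bluegill: λ·15/(1 + λ·8.7) = 18.5/22.9 = 0.8079.
Rearranging, λ(15 − 0.8079×8.7) = 0.8079, so λ = 0.8079/7.972 = 0.1013 per s.

0.101 per s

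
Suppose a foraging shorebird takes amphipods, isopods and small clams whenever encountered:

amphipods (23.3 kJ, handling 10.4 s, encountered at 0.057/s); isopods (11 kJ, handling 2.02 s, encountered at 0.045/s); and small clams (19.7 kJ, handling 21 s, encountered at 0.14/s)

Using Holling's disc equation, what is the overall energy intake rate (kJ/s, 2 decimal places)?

0.99 kJ/s

R = Σλ_iE_i / (1 + Σλ_ih_i)
Numerator: 0.057×23.3 + 0.045×11 + 0.14×19.7 = 4.581
Denominator: 1 + 0.057×10.4 + 0.045×2.02 + 0.14×21 = 4.624
R = 4.581/4.624 = 0.9908 kJ/s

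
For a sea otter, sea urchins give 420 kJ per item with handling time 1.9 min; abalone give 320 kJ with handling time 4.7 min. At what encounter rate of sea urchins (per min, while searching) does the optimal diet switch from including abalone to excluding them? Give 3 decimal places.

At the threshold, the rate on sea urchins alone equals the profitability of abalone: λ·420/(1 + λ·1.9) = 320/4.7 = 68.09.
Rearranging, λ(420 − 68.09×1.9) = 68.09, so λ = 68.09/290.6 = 0.2343 per min.

0.234 per min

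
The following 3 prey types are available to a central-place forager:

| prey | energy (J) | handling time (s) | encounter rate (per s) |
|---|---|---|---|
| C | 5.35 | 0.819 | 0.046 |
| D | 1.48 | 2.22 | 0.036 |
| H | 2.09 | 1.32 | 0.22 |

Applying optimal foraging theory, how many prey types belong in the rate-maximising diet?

Rank by E/h (J/s): C 6.53, H 1.58, D 0.667. Include each in turn until the next type's E/h falls below the running intake rate.
Rate on top 1: 0.2372. H: 1.58 > 0.2372 → include.
Rate on top 2: 0.5315. D: 0.667 > 0.5315 → include.
Optimal diet: C, H, D — 3 of 3 types.

3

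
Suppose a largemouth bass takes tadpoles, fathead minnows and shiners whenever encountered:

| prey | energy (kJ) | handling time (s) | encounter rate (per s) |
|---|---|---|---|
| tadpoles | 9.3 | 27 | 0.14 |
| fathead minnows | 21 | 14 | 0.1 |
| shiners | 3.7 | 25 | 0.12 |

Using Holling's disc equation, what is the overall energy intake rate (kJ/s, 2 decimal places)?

R = Σλ_iE_i / (1 + Σλ_ih_i)
Numerator: 0.14×9.3 + 0.1×21 + 0.12×3.7 = 3.846
Denominator: 1 + 0.14×27 + 0.1×14 + 0.12×25 = 9.18
R = 3.846/9.18 = 0.419 kJ/s

0.42 kJ/s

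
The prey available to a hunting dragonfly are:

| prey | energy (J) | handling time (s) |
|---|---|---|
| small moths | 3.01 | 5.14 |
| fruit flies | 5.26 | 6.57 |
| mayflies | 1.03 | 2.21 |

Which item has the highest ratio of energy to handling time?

fruit flies

In descending order of E/h:
fruit flies: 5.26/6.57 = 0.801 J/s
small moths: 3.01/5.14 = 0.586 J/s
mayflies: 1.03/2.21 = 0.466 J/s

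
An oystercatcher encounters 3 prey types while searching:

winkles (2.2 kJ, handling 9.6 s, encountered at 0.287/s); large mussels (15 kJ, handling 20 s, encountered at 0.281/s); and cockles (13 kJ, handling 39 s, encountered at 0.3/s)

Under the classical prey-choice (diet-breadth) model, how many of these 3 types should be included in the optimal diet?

1

Rank by E/h (kJ/s): large mussels 0.75, cockles 0.333, winkles 0.229. Include each in turn until the next type's E/h falls below the running intake rate.
Rate on top 1: 0.6367. cockles: 0.333 < 0.6367 → exclude; stop.
Optimal diet: large mussels — 1 of 3 types.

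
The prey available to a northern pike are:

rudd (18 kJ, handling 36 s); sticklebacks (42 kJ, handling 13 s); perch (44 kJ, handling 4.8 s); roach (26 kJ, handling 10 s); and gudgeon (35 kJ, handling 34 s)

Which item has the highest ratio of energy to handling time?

In descending order of E/h:
perch: 44/4.8 = 9.17 kJ/s
sticklebacks: 42/13 = 3.23 kJ/s
roach: 26/10 = 2.6 kJ/s
gudgeon: 35/34 = 1.03 kJ/s
rudd: 18/36 = 0.5 kJ/s

perch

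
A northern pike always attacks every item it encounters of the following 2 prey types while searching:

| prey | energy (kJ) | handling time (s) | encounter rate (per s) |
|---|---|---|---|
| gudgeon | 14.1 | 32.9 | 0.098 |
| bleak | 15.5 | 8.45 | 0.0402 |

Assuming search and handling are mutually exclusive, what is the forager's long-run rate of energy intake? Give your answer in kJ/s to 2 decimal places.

0.44 kJ/s

R = Σλ_iE_i / (1 + Σλ_ih_i)
Numerator: 0.098×14.1 + 0.0402×15.5 = 2.005
Denominator: 1 + 0.098×32.9 + 0.0402×8.45 = 4.564
R = 2.005/4.564 = 0.4393 kJ/s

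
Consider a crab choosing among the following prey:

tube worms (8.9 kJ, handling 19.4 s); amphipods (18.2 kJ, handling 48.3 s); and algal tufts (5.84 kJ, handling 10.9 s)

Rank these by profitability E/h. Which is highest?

In descending order of E/h:
algal tufts: 5.84/10.9 = 0.536 kJ/s
tube worms: 8.9/19.4 = 0.459 kJ/s
amphipods: 18.2/48.3 = 0.377 kJ/s

algal tufts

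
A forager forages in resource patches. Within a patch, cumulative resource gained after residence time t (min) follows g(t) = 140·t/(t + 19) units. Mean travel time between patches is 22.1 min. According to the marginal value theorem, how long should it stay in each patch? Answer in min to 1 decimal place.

Maximise g(t)/(T+t): set derivative to zero → g'(t)(T+t) = g(t).
g'(t) = 140·19/(t + 19)². Setting 140·19/(t+19)² = 140t/[(t+19)(22.1+t)] gives 19(22.1+t) = t(t+19), so t² = 19×22.1 = 419.9.
t* = √419.9 = 20.49 min.

20.5 min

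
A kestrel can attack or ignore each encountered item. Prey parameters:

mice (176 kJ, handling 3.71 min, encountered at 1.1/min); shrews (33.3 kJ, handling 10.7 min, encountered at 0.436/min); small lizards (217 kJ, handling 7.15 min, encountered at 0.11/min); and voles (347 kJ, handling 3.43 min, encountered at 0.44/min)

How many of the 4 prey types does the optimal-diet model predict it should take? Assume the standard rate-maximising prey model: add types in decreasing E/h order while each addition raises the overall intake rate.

1

Profitabilities (E/h, kJ/min): voles 101, mice 47.4, small lizards 30.3, shrews 3.11. Add prey in this order while the next type's profitability exceeds the intake rate on those already taken.
Rate on top 1: 60.85. mice: 47.4 < 60.85 → exclude; stop.
Optimal diet: voles — 1 of 4 types.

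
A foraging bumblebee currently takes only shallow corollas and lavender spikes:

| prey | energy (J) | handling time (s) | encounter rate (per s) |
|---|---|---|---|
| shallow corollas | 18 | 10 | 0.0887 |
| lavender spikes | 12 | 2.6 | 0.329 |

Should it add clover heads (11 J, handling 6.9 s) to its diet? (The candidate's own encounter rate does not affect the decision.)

On shallow corollas and lavender spikes alone, R = ΣλE/(1+Σλh) = 5.545/2.742 = 2.022 J/s.
Profitability of clover heads: 11/6.9 = 1.594 J/s.
1.594 < 2.022, so adding clover heads would lower the average — exclude it.

No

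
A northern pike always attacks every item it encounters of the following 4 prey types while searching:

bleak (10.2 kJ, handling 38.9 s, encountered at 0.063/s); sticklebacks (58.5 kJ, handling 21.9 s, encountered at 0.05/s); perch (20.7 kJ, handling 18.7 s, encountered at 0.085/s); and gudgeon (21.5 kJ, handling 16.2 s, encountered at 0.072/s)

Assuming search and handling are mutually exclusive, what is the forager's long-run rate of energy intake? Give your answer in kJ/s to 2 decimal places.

0.94 kJ/s

Energy encountered per unit search time: 0.063×10.2 + 0.05×58.5 + 0.085×20.7 + 0.072×21.5 = 6.875 kJ/s.
Handling time per unit search time: 0.063×38.9 + 0.05×21.9 + 0.085×18.7 + 0.072×16.2 = 6.302.
Rate = 6.875/(1 + 6.302) = 0.9416 kJ/s.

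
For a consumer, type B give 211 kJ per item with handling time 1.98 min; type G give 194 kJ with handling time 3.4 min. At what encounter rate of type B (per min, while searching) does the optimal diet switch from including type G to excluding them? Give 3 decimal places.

0.582 per min

At the threshold, the rate on type B alone equals the profitability of type G: λ·211/(1 + λ·1.98) = 194/3.4 = 57.06.
Rearranging, λ(211 − 57.06×1.98) = 57.06, so λ = 57.06/98.02 = 0.5821 per min.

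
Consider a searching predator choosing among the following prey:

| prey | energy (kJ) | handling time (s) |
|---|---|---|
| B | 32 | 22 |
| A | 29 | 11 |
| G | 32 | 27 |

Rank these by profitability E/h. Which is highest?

Profitability E/h (kJ/s): B = 32/22 = 1.45, A = 29/11 = 2.64, G = 32/27 = 1.19.
Ranked: A > B > G.

A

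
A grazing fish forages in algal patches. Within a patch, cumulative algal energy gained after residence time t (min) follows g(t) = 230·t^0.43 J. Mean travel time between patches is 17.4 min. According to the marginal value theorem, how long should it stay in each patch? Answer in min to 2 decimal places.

Optimal t* satisfies g'(t*) = g(t*)/(T + t*).
g'(t) = 0.43·230·t^-0.57. Setting 0.43·230·t^-0.57 = 230·t^0.43/(17.4+t) gives 0.43(17.4+t) = t, so 0.57·t = 0.43×17.4.
t* = 0.43×17.4/0.57 = 13.13 min.

13.13 min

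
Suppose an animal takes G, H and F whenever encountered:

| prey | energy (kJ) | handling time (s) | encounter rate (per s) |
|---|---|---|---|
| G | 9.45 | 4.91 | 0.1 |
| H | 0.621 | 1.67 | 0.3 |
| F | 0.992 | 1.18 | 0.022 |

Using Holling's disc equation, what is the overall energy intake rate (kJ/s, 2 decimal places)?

0.57 kJ/s

R = (0.1×9.45 + 0.3×0.621 + 0.022×0.992) / (1 + 0.1×4.91 + 0.3×1.67 + 0.022×1.18) = 1.153/2.018 = 0.5714 kJ/s.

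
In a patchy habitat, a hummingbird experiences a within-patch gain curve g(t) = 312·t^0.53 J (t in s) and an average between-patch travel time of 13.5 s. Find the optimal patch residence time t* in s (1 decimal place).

Optimal t* satisfies g'(t*) = g(t*)/(T + t*).
g'(t) = 0.53·312·t^-0.47. Setting 0.53·312·t^-0.47 = 312·t^0.53/(13.5+t) gives 0.53(13.5+t) = t, so 0.47·t = 0.53×13.5.
t* = 0.53×13.5/0.47 = 15.22 s.

15.2 s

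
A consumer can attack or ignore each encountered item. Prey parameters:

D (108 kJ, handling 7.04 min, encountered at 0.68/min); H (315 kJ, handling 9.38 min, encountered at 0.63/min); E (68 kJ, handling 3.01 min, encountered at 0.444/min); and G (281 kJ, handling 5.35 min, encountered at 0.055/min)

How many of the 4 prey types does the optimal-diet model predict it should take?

Profitabilities (E/h, kJ/min): G 52.5, H 33.6, E 22.6, D 15.3. Add prey in this order while the next type's profitability exceeds the intake rate on those already taken.
Rate on top 1: 11.94. H: 33.6 > 11.94 → include.
Rate on top 2: 29.69. E: 22.6 < 29.69 → exclude; stop.
Optimal diet: G, H — 2 of 4 types.

2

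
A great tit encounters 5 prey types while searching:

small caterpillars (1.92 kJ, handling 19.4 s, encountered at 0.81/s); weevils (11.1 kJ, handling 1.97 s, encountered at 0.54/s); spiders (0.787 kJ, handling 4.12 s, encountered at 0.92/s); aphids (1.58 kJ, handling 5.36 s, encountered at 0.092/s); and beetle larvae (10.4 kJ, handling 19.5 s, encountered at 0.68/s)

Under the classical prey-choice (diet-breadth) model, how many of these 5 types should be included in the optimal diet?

Rank by E/h (kJ/s): weevils 5.63, beetle larvae 0.533, aphids 0.295, spiders 0.191, small caterpillars 0.099. Include each in turn until the next type's E/h falls below the running intake rate.
Rate on top 1: 2.904. beetle larvae: 0.533 < 2.904 → exclude; stop.
Optimal diet: weevils — 1 of 5 types.

1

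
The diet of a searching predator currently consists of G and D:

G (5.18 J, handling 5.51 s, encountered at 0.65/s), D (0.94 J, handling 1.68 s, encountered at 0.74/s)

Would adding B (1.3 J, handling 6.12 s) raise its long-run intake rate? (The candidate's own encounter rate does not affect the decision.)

No

Current rate: (0.65×5.18 + 0.74×0.94)/(1 + 0.65×5.51 + 0.74×1.68) = 0.6975 J/s.
B: E/h = 1.3/6.12 = 0.2124 J/s.
0.2124 < 0.6975, so adding B would lower the average — exclude it.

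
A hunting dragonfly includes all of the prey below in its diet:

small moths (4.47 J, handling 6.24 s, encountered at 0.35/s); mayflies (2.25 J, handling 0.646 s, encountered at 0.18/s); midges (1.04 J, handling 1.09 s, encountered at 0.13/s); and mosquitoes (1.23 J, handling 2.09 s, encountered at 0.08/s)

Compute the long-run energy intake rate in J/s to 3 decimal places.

0.610 J/s

R = (0.35×4.47 + 0.18×2.25 + 0.13×1.04 + 0.08×1.23) / (1 + 0.35×6.24 + 0.18×0.646 + 0.13×1.09 + 0.08×2.09) = 2.203/3.609 = 0.6104 J/s.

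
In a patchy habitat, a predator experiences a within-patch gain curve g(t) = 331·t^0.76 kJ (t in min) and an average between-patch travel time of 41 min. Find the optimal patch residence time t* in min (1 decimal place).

Maximise g(t)/(T+t): set derivative to zero → g'(t)(T+t) = g(t).
g'(t) = 0.76·331·t^-0.24. Setting 0.76·331·t^-0.24 = 331·t^0.76/(41+t) gives 0.76(41+t) = t, so 0.24·t = 0.76×41.
t* = 0.76×41/0.24 = 129.8 min.

129.8 min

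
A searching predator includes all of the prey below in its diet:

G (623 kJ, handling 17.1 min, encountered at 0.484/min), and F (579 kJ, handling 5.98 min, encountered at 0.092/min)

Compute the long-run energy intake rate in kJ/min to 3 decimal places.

36.106 kJ/min

R = Σλ_iE_i / (1 + Σλ_ih_i)
Numerator: 0.484×623 + 0.092×579 = 354.8
Denominator: 1 + 0.484×17.1 + 0.092×5.98 = 9.827
R = 354.8/9.827 = 36.11 kJ/min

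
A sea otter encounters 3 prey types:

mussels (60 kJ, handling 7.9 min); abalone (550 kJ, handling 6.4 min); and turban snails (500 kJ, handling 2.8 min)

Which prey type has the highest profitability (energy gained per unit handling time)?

turban snails

Profitability E/h (kJ/min): mussels = 60/7.9 = 7.59, abalone = 550/6.4 = 85.9, turban snails = 500/2.8 = 179.
Ranked: turban snails > abalone > mussels.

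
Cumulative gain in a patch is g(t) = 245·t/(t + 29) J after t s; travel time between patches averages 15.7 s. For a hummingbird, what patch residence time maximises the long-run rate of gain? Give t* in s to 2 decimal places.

By the marginal value theorem, leave when the instantaneous gain rate g'(t) equals the habitat-wide average g(t)/(T + t).
g'(t) = 245·29/(t + 29)². Setting 245·29/(t+29)² = 245t/[(t+29)(15.7+t)] gives 29(15.7+t) = t(t+29), so t² = 29×15.7 = 455.3.
t* = √455.3 = 21.34 s.

21.34 s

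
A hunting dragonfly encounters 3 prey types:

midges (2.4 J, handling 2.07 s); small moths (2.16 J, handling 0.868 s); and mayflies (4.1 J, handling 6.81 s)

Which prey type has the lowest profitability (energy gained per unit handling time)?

In descending order of E/h:
small moths: 2.16/0.868 = 2.49 J/s
midges: 2.4/2.07 = 1.16 J/s
mayflies: 4.1/6.81 = 0.602 J/s

mayflies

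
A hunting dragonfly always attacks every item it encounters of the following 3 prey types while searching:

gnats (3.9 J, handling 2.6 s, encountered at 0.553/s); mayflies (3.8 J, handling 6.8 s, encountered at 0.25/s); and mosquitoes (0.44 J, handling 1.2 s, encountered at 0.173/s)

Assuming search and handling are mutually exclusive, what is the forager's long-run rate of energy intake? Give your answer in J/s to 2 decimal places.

R = (0.553×3.9 + 0.25×3.8 + 0.173×0.44) / (1 + 0.553×2.6 + 0.25×6.8 + 0.173×1.2) = 3.183/4.345 = 0.7325 J/s.

0.73 J/s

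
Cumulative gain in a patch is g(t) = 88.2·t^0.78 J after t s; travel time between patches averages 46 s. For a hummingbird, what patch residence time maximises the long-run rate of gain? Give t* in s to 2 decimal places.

Maximise g(t)/(T+t): set derivative to zero → g'(t)(T+t) = g(t).
g'(t) = 0.78·88.2·t^-0.22. Setting 0.78·88.2·t^-0.22 = 88.2·t^0.78/(46+t) gives 0.78(46+t) = t, so 0.22·t = 0.78×46.
t* = 0.78×46/0.22 = 163.1 s.

163.09 s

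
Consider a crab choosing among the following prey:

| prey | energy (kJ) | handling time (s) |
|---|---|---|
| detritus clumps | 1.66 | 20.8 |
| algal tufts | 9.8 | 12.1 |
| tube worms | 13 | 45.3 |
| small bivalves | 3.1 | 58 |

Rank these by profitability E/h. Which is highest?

algal tufts

Profitability E/h (kJ/s): detritus clumps = 1.66/20.8 = 0.0798, algal tufts = 9.8/12.1 = 0.81, tube worms = 13/45.3 = 0.287, small bivalves = 3.1/58 = 0.0534.
Ranked: algal tufts > tube worms > detritus clumps > small bivalves.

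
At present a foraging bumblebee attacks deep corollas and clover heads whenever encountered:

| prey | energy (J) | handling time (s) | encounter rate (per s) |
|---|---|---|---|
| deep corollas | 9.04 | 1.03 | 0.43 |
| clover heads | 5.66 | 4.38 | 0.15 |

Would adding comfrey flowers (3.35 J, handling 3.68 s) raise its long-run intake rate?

On deep corollas and clover heads alone, R = ΣλE/(1+Σλh) = 4.736/2.1 = 2.255 J/s.
comfrey flowers: E/h = 3.35/3.68 = 0.9103 J/s.
Since 0.9103 < R, time spent handling comfrey flowers is better spent searching.

No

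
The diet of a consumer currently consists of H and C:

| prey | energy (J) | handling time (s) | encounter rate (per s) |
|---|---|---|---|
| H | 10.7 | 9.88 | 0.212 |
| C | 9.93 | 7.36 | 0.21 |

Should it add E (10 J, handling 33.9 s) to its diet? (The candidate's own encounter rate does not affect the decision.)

Intake rate on the current diet: R = (0.212×10.7 + 0.21×9.93) / (1 + 0.212×9.88 + 0.21×7.36) = 4.354/4.64 = 0.9383 J/s.
E: E/h = 10/33.9 = 0.295 J/s.
0.295 < 0.9383, so adding E would lower the average — exclude it.

No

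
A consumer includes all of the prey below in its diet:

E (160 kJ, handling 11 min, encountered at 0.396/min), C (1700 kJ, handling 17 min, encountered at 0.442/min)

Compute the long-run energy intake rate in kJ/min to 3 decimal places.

R = (0.396×160 + 0.442×1700) / (1 + 0.396×11 + 0.442×17) = 814.8/12.87 = 63.31 kJ/min.

63.307 kJ/min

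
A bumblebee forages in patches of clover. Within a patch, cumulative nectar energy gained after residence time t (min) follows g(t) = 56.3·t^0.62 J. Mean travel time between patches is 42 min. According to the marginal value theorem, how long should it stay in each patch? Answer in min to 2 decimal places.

Optimal t* satisfies g'(t*) = g(t*)/(T + t*).
g'(t) = 0.62·56.3·t^-0.38. Setting 0.62·56.3·t^-0.38 = 56.3·t^0.62/(42+t) gives 0.62(42+t) = t, so 0.38·t = 0.62×42.
t* = 0.62×42/0.38 = 68.53 min.

68.53 min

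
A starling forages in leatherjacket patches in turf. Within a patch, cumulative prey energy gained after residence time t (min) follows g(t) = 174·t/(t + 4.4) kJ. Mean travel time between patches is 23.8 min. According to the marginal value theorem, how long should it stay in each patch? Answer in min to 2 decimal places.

Optimal t* satisfies g'(t*) = g(t*)/(T + t*).
g'(t) = 174·4.4/(t + 4.4)². Setting 174·4.4/(t+4.4)² = 174t/[(t+4.4)(23.8+t)] gives 4.4(23.8+t) = t(t+4.4), so t² = 4.4×23.8 = 104.7.
t* = √104.7 = 10.23 min.

10.23 min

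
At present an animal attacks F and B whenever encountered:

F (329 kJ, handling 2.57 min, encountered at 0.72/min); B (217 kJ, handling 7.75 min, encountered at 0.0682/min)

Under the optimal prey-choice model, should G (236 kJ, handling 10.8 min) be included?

Intake rate on the current diet: R = (0.72×329 + 0.0682×217) / (1 + 0.72×2.57 + 0.0682×7.75) = 251.7/3.379 = 74.48 kJ/min.
Profitability of G: 236/10.8 = 21.85 kJ/min.
Since 21.85 < R, time spent handling G is better spent searching.

No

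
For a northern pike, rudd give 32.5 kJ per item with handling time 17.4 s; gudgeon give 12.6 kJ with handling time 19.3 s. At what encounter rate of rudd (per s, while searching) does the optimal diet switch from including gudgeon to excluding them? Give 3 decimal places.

The zero-one rule: include gudgeon iff E₂/h₂ > λE₁/(1+λh₁). Equality gives the switch point.
λE₁h₂ = E₂ + λE₂h₁ ⇒ λ = E₂/(E₁h₂ − E₂h₁) = 12.6/(627.2 − 219.2) = 0.03088 per s.

0.031 per s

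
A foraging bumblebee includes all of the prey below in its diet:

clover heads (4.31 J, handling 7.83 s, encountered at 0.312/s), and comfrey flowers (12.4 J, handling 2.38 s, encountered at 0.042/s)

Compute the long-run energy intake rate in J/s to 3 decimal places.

R = (0.312×4.31 + 0.042×12.4) / (1 + 0.312×7.83 + 0.042×2.38) = 1.866/3.543 = 0.5265 J/s.

0.527 J/s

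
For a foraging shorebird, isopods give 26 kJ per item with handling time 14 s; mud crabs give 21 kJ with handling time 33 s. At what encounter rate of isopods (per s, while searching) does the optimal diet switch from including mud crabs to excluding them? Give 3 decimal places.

0.037 per s

Drop mud crabs once their profitability E₂/h₂ falls below the rate achievable on isopods alone: E₂/h₂ = λE₁/(1 + λh₁).
Solve for λ: λE₁h₂ = E₂(1 + λh₁) → λ(E₁h₂ − E₂h₁) = E₂ → λ = E₂/(E₁h₂ − E₂h₁).
λ = 21/(26×33 − 21×14) = 21/564 = 0.03723 per s.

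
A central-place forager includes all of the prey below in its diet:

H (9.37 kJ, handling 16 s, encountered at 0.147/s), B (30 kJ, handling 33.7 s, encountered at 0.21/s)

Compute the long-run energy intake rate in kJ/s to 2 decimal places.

R = (0.147×9.37 + 0.21×30) / (1 + 0.147×16 + 0.21×33.7) = 7.677/10.43 = 0.7362 kJ/s.

0.74 kJ/s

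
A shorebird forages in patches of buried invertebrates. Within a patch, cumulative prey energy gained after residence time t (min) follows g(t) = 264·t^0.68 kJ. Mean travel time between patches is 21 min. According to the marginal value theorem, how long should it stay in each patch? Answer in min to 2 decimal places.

By the marginal value theorem, leave when the instantaneous gain rate g'(t) equals the habitat-wide average g(t)/(T + t).
g'(t) = 0.68·264·t^-0.32. Setting 0.68·264·t^-0.32 = 264·t^0.68/(21+t) gives 0.68(21+t) = t, so 0.32·t = 0.68×21.
t* = 0.68×21/0.32 = 44.63 min.

44.63 min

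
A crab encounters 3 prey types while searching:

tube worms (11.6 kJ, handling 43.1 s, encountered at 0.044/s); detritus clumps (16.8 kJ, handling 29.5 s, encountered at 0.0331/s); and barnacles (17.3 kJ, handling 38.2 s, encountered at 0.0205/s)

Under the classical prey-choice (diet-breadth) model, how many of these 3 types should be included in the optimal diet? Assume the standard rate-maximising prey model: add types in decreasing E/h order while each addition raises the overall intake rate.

2

Rank by E/h (kJ/s): detritus clumps 0.569, barnacles 0.453, tube worms 0.269. Include each in turn until the next type's E/h falls below the running intake rate.
Rate on top 1: 0.2814. barnacles: 0.453 > 0.2814 → include.
Rate on top 2: 0.33. tube worms: 0.269 < 0.33 → exclude; stop.
Optimal diet: detritus clumps, barnacles — 2 of 3 types.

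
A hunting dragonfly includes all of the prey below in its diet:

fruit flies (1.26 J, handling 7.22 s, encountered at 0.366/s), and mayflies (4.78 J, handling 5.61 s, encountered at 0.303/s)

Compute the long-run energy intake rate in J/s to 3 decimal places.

Energy encountered per unit search time: 0.366×1.26 + 0.303×4.78 = 1.909 J/s.
Handling time per unit search time: 0.366×7.22 + 0.303×5.61 = 4.342.
Rate = 1.909/(1 + 4.342) = 0.3574 J/s.

0.357 J/s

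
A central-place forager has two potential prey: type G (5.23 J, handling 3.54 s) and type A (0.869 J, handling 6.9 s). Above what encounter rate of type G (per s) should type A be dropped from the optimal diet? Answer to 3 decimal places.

0.026 per s

Drop type A once their profitability E₂/h₂ falls below the rate achievable on type G alone: E₂/h₂ = λE₁/(1 + λh₁).
Solve for λ: λE₁h₂ = E₂(1 + λh₁) → λ(E₁h₂ − E₂h₁) = E₂ → λ = E₂/(E₁h₂ − E₂h₁).
λ = 0.869/(5.23×6.9 − 0.869×3.54) = 0.869/33.01 = 0.02632 per s.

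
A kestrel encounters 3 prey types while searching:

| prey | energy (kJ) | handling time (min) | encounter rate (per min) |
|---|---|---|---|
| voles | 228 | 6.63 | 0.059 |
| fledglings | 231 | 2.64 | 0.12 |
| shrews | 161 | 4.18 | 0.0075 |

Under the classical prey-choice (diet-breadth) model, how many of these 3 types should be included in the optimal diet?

E/h in descending order: fledglings 87.5, shrews 38.5, voles 34.4 kJ/min. The optimal diet is the largest prefix of this list for which every included type satisfies E_i/h_i > R on the types above it.
Rate on top 1: 21.05. shrews: 38.5 > 21.05 → include.
Rate on top 2: 21.46. voles: 34.4 > 21.46 → include.
Optimal diet: fledglings, shrews, voles — 3 of 3 types.

3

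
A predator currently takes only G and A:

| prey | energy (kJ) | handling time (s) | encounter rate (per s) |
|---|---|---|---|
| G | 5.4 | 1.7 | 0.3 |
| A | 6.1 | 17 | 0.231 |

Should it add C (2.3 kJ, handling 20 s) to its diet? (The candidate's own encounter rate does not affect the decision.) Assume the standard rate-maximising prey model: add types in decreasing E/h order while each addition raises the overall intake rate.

On G and A alone, R = ΣλE/(1+Σλh) = 3.029/5.437 = 0.5571 kJ/s.
Profitability of C: 2.3/20 = 0.115 kJ/s.
Since 0.115 < R, time spent handling C is better spent searching.

No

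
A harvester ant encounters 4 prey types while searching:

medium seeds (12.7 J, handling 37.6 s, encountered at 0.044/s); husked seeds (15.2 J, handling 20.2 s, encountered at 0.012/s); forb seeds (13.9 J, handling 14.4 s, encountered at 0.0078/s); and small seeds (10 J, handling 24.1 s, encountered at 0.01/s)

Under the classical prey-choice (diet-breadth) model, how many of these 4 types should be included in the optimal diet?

E/h in descending order: forb seeds 0.965, husked seeds 0.752, small seeds 0.415, medium seeds 0.338 J/s. The optimal diet is the largest prefix of this list for which every included type satisfies E_i/h_i > R on the types above it.
Rate on top 1: 0.09747. husked seeds: 0.752 > 0.09747 → include.
Rate on top 2: 0.2147. small seeds: 0.415 > 0.2147 → include.
Rate on top 3: 0.2449. medium seeds: 0.338 > 0.2449 → include.
Optimal diet: forb seeds, husked seeds, small seeds, medium seeds — 4 of 4 types.

4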